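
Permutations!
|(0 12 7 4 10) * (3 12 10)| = 4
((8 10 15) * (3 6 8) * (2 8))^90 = (15)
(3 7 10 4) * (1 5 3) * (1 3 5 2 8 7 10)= [0, 2, 8, 10, 3, 5, 6, 1, 7, 9, 4]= (1 2 8 7)(3 10 4)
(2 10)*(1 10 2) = (1 10) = [0, 10, 2, 3, 4, 5, 6, 7, 8, 9, 1]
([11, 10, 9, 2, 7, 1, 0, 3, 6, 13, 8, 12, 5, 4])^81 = [11, 10, 4, 13, 2, 1, 0, 9, 6, 7, 8, 12, 5, 3]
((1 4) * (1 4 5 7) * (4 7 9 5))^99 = (5 9)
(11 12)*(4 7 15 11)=(4 7 15 11 12)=[0, 1, 2, 3, 7, 5, 6, 15, 8, 9, 10, 12, 4, 13, 14, 11]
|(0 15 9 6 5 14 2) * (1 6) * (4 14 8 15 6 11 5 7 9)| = 12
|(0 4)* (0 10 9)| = 4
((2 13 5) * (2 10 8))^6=((2 13 5 10 8))^6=(2 13 5 10 8)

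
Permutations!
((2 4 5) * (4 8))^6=((2 8 4 5))^6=(2 4)(5 8)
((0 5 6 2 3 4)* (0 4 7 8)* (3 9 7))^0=((0 5 6 2 9 7 8))^0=(9)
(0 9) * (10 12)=[9, 1, 2, 3, 4, 5, 6, 7, 8, 0, 12, 11, 10]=(0 9)(10 12)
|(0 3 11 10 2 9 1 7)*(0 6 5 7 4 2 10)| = |(0 3 11)(1 4 2 9)(5 7 6)| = 12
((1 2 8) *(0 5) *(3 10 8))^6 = (1 2 3 10 8)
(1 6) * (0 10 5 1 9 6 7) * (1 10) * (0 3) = (0 1 7 3)(5 10)(6 9) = [1, 7, 2, 0, 4, 10, 9, 3, 8, 6, 5]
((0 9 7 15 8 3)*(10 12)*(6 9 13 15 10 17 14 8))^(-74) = ((0 13 15 6 9 7 10 12 17 14 8 3))^(-74) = (0 8 17 10 9 15)(3 14 12 7 6 13)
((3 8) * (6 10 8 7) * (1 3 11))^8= ((1 3 7 6 10 8 11))^8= (1 3 7 6 10 8 11)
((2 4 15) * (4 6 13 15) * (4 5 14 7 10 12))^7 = (2 15 13 6)(4 5 14 7 10 12)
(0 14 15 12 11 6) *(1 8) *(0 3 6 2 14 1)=(0 1 8)(2 14 15 12 11)(3 6)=[1, 8, 14, 6, 4, 5, 3, 7, 0, 9, 10, 2, 11, 13, 15, 12]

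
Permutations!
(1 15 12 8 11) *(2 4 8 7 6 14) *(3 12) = (1 15 3 12 7 6 14 2 4 8 11) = [0, 15, 4, 12, 8, 5, 14, 6, 11, 9, 10, 1, 7, 13, 2, 3]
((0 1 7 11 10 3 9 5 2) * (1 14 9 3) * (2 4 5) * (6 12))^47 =((0 14 9 2)(1 7 11 10)(4 5)(6 12))^47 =(0 2 9 14)(1 10 11 7)(4 5)(6 12)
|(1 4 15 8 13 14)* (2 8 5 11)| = 9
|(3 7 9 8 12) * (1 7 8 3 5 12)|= |(1 7 9 3 8)(5 12)|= 10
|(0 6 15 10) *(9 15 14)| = 6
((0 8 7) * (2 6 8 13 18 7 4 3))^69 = (0 13 18 7)(2 3 4 8 6)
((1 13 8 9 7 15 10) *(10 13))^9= (1 10)(7 9 8 13 15)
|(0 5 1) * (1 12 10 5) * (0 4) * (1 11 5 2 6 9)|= 10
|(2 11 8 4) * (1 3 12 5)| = 4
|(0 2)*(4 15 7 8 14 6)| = |(0 2)(4 15 7 8 14 6)| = 6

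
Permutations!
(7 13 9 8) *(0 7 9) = (0 7 13)(8 9) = [7, 1, 2, 3, 4, 5, 6, 13, 9, 8, 10, 11, 12, 0]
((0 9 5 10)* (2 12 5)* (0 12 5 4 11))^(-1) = (0 11 4 12 10 5 2 9)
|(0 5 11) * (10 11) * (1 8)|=4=|(0 5 10 11)(1 8)|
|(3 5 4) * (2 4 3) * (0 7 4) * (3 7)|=|(0 3 5 7 4 2)|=6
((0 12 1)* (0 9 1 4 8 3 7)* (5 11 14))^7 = (0 12 4 8 3 7)(1 9)(5 11 14)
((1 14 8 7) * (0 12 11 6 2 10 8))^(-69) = (0 12 11 6 2 10 8 7 1 14) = ((0 12 11 6 2 10 8 7 1 14))^(-69)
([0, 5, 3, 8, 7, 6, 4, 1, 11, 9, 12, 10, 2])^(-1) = [0, 7, 12, 2, 6, 1, 5, 4, 3, 9, 11, 8, 10]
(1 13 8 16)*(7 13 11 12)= [0, 11, 2, 3, 4, 5, 6, 13, 16, 9, 10, 12, 7, 8, 14, 15, 1]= (1 11 12 7 13 8 16)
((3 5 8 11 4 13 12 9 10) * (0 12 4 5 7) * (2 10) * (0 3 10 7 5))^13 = (0 7 11 2 8 9 5 12 3)(4 13)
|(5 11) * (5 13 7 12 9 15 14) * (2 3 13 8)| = 11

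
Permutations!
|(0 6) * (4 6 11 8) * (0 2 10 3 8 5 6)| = 9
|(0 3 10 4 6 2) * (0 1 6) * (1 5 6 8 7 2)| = 12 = |(0 3 10 4)(1 8 7 2 5 6)|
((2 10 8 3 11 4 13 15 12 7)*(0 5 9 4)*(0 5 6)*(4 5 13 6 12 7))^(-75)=(0 12 4 6)(2 13 8 7 11 10 15 3)(5 9)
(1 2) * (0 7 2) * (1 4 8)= [7, 0, 4, 3, 8, 5, 6, 2, 1]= (0 7 2 4 8 1)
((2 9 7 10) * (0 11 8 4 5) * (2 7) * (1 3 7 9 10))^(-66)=(0 5 4 8 11)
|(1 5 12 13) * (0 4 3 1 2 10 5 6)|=|(0 4 3 1 6)(2 10 5 12 13)|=5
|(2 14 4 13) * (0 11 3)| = 12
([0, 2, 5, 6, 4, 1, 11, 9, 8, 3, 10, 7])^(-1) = [0, 5, 1, 9, 4, 2, 3, 11, 8, 7, 10, 6]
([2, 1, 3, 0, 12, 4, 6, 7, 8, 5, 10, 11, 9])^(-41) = (0 2 3)(4 5 9 12)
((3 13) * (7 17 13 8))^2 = (3 7 13 8 17)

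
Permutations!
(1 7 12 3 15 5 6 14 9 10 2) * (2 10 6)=(1 7 12 3 15 5 2)(6 14 9)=[0, 7, 1, 15, 4, 2, 14, 12, 8, 6, 10, 11, 3, 13, 9, 5]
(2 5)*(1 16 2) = (1 16 2 5) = [0, 16, 5, 3, 4, 1, 6, 7, 8, 9, 10, 11, 12, 13, 14, 15, 2]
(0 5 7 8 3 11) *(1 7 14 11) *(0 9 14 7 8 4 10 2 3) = (0 5 7 4 10 2 3 1 8)(9 14 11) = [5, 8, 3, 1, 10, 7, 6, 4, 0, 14, 2, 9, 12, 13, 11]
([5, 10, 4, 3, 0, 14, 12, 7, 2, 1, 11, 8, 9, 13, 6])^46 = (0 2 11 1 12 14)(4 8 10 9 6 5)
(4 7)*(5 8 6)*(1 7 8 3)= (1 7 4 8 6 5 3)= [0, 7, 2, 1, 8, 3, 5, 4, 6]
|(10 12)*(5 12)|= 3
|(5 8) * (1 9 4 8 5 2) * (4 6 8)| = 5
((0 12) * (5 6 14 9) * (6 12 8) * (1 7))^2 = (0 6 9 12 8 14 5)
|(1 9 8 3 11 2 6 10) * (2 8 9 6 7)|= 6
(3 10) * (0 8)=(0 8)(3 10)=[8, 1, 2, 10, 4, 5, 6, 7, 0, 9, 3]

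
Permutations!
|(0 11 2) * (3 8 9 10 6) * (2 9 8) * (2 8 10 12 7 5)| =|(0 11 9 12 7 5 2)(3 8 10 6)| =28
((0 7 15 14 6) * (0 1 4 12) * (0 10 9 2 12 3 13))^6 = ((0 7 15 14 6 1 4 3 13)(2 12 10 9))^6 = (0 4 14)(1 15 13)(2 10)(3 6 7)(9 12)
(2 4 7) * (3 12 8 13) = [0, 1, 4, 12, 7, 5, 6, 2, 13, 9, 10, 11, 8, 3] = (2 4 7)(3 12 8 13)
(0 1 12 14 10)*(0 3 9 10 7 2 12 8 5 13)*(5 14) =[1, 8, 12, 9, 4, 13, 6, 2, 14, 10, 3, 11, 5, 0, 7] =(0 1 8 14 7 2 12 5 13)(3 9 10)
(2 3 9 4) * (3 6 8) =(2 6 8 3 9 4) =[0, 1, 6, 9, 2, 5, 8, 7, 3, 4]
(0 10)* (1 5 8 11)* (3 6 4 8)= (0 10)(1 5 3 6 4 8 11)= [10, 5, 2, 6, 8, 3, 4, 7, 11, 9, 0, 1]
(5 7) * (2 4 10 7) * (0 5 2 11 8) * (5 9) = (0 9 5 11 8)(2 4 10 7) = [9, 1, 4, 3, 10, 11, 6, 2, 0, 5, 7, 8]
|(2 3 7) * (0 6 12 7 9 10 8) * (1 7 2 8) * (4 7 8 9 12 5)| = |(0 6 5 4 7 9 10 1 8)(2 3 12)| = 9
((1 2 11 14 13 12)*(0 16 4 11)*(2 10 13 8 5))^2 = ((0 16 4 11 14 8 5 2)(1 10 13 12))^2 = (0 4 14 5)(1 13)(2 16 11 8)(10 12)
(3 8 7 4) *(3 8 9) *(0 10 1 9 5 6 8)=(0 10 1 9 3 5 6 8 7 4)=[10, 9, 2, 5, 0, 6, 8, 4, 7, 3, 1]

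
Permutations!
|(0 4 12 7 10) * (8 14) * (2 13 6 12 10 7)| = |(0 4 10)(2 13 6 12)(8 14)| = 12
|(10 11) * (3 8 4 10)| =5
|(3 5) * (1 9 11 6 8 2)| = |(1 9 11 6 8 2)(3 5)| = 6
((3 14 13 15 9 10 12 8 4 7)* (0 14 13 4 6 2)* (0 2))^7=((0 14 4 7 3 13 15 9 10 12 8 6))^7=(0 9 4 12 3 6 15 14 10 7 8 13)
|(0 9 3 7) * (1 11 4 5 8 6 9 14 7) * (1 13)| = 9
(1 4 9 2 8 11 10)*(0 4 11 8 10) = [4, 11, 10, 3, 9, 5, 6, 7, 8, 2, 1, 0] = (0 4 9 2 10 1 11)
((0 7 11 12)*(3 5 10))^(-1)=(0 12 11 7)(3 10 5)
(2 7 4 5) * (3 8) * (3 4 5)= (2 7 5)(3 8 4)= [0, 1, 7, 8, 3, 2, 6, 5, 4]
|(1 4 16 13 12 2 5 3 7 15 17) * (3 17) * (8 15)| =8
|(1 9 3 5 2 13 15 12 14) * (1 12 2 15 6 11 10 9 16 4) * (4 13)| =12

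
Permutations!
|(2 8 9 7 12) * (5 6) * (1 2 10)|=14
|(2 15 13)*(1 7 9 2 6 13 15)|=4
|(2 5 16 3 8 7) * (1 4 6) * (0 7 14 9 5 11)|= 12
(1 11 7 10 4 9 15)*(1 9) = [0, 11, 2, 3, 1, 5, 6, 10, 8, 15, 4, 7, 12, 13, 14, 9] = (1 11 7 10 4)(9 15)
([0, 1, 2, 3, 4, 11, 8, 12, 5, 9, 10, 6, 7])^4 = (12)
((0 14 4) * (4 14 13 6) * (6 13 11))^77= ((14)(0 11 6 4))^77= (14)(0 11 6 4)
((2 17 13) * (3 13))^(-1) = ((2 17 3 13))^(-1) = (2 13 3 17)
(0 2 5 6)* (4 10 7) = (0 2 5 6)(4 10 7) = [2, 1, 5, 3, 10, 6, 0, 4, 8, 9, 7]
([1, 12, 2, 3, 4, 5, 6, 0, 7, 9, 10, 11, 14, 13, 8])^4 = (0 8 12)(1 7 14)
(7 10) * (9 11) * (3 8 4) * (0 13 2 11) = (0 13 2 11 9)(3 8 4)(7 10) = [13, 1, 11, 8, 3, 5, 6, 10, 4, 0, 7, 9, 12, 2]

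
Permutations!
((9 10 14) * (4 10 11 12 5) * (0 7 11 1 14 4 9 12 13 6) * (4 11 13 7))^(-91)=((0 4 10 11 7 13 6)(1 14 12 5 9))^(-91)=(1 9 5 12 14)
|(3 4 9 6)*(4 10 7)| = 6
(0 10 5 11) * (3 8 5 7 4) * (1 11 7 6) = [10, 11, 2, 8, 3, 7, 1, 4, 5, 9, 6, 0] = (0 10 6 1 11)(3 8 5 7 4)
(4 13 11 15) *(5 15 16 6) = (4 13 11 16 6 5 15) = [0, 1, 2, 3, 13, 15, 5, 7, 8, 9, 10, 16, 12, 11, 14, 4, 6]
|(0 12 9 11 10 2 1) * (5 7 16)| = |(0 12 9 11 10 2 1)(5 7 16)| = 21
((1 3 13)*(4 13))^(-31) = (1 3 4 13)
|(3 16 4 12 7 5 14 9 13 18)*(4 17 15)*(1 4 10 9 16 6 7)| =12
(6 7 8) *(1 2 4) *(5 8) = (1 2 4)(5 8 6 7) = [0, 2, 4, 3, 1, 8, 7, 5, 6]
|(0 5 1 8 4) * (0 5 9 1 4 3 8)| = |(0 9 1)(3 8)(4 5)| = 6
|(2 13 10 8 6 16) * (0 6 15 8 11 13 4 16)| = |(0 6)(2 4 16)(8 15)(10 11 13)| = 6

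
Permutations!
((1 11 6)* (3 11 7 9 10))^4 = ((1 7 9 10 3 11 6))^4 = (1 3 7 11 9 6 10)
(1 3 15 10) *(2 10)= (1 3 15 2 10)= [0, 3, 10, 15, 4, 5, 6, 7, 8, 9, 1, 11, 12, 13, 14, 2]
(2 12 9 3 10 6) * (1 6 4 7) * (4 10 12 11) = (1 6 2 11 4 7)(3 12 9) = [0, 6, 11, 12, 7, 5, 2, 1, 8, 3, 10, 4, 9]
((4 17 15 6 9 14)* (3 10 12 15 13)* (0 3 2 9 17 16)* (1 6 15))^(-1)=(0 16 4 14 9 2 13 17 6 1 12 10 3)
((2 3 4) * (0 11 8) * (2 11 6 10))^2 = (0 10 3 11)(2 4 8 6)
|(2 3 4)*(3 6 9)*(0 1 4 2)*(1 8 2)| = |(0 8 2 6 9 3 1 4)| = 8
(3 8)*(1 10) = (1 10)(3 8) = [0, 10, 2, 8, 4, 5, 6, 7, 3, 9, 1]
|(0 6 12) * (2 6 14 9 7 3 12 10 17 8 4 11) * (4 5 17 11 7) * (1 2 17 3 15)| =|(0 14 9 4 7 15 1 2 6 10 11 17 8 5 3 12)| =16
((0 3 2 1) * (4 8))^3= (0 1 2 3)(4 8)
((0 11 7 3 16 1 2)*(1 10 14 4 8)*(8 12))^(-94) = (0 7 16 14 12 1)(2 11 3 10 4 8)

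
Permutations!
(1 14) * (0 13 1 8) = [13, 14, 2, 3, 4, 5, 6, 7, 0, 9, 10, 11, 12, 1, 8] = (0 13 1 14 8)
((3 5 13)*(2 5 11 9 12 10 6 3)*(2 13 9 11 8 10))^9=((13)(2 5 9 12)(3 8 10 6))^9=(13)(2 5 9 12)(3 8 10 6)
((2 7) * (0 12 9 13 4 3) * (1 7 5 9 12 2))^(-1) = (0 3 4 13 9 5 2)(1 7)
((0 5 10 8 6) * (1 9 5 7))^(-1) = (0 6 8 10 5 9 1 7)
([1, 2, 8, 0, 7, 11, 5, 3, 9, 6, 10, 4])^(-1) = [3, 0, 1, 7, 11, 6, 9, 4, 2, 8, 10, 5]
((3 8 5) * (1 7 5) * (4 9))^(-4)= (9)(1 7 5 3 8)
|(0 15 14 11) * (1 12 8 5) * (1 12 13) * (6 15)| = 30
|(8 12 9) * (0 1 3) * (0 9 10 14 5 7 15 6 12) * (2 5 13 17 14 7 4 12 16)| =45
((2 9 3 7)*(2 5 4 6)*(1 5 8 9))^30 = ((1 5 4 6 2)(3 7 8 9))^30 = (3 8)(7 9)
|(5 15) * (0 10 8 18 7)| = |(0 10 8 18 7)(5 15)| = 10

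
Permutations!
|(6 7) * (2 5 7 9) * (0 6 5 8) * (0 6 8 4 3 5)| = |(0 8 6 9 2 4 3 5 7)| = 9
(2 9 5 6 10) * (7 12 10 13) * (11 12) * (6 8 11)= (2 9 5 8 11 12 10)(6 13 7)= [0, 1, 9, 3, 4, 8, 13, 6, 11, 5, 2, 12, 10, 7]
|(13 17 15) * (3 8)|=6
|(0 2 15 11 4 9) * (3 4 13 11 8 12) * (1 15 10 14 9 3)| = 20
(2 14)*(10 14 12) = [0, 1, 12, 3, 4, 5, 6, 7, 8, 9, 14, 11, 10, 13, 2] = (2 12 10 14)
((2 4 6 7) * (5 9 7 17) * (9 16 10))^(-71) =(2 4 6 17 5 16 10 9 7)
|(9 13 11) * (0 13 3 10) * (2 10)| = 7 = |(0 13 11 9 3 2 10)|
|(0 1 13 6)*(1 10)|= 5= |(0 10 1 13 6)|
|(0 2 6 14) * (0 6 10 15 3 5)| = |(0 2 10 15 3 5)(6 14)| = 6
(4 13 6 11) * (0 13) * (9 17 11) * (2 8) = [13, 1, 8, 3, 0, 5, 9, 7, 2, 17, 10, 4, 12, 6, 14, 15, 16, 11] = (0 13 6 9 17 11 4)(2 8)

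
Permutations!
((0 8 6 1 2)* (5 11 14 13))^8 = ((0 8 6 1 2)(5 11 14 13))^8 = (14)(0 1 8 2 6)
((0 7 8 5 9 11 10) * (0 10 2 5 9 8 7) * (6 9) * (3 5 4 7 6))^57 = ((2 4 7 6 9 11)(3 5 8))^57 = (2 6)(4 9)(7 11)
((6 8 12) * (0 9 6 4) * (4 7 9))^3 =(0 4)(6 7 8 9 12)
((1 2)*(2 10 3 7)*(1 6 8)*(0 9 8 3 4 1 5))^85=((0 9 8 5)(1 10 4)(2 6 3 7))^85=(0 9 8 5)(1 10 4)(2 6 3 7)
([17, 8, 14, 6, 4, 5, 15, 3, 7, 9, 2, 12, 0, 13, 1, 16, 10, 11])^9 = [17, 14, 10, 7, 4, 5, 3, 8, 1, 9, 16, 12, 0, 13, 2, 6, 15, 11]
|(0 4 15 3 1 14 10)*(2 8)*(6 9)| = 14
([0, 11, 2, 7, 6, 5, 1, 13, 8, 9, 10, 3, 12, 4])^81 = (1 13 11 4 3 6 7)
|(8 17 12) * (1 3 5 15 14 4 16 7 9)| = |(1 3 5 15 14 4 16 7 9)(8 17 12)| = 9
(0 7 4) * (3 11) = (0 7 4)(3 11) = [7, 1, 2, 11, 0, 5, 6, 4, 8, 9, 10, 3]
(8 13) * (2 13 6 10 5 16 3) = (2 13 8 6 10 5 16 3) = [0, 1, 13, 2, 4, 16, 10, 7, 6, 9, 5, 11, 12, 8, 14, 15, 3]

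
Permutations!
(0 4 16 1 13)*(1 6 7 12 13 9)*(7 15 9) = (0 4 16 6 15 9 1 7 12 13) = [4, 7, 2, 3, 16, 5, 15, 12, 8, 1, 10, 11, 13, 0, 14, 9, 6]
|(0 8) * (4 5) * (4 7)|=6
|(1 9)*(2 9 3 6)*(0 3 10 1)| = 10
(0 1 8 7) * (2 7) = [1, 8, 7, 3, 4, 5, 6, 0, 2] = (0 1 8 2 7)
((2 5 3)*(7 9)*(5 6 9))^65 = (2 3 5 7 9 6)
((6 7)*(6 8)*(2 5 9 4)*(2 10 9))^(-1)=((2 5)(4 10 9)(6 7 8))^(-1)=(2 5)(4 9 10)(6 8 7)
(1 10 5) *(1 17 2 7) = (1 10 5 17 2 7) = [0, 10, 7, 3, 4, 17, 6, 1, 8, 9, 5, 11, 12, 13, 14, 15, 16, 2]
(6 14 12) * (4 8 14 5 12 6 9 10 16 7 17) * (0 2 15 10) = [2, 1, 15, 3, 8, 12, 5, 17, 14, 0, 16, 11, 9, 13, 6, 10, 7, 4] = (0 2 15 10 16 7 17 4 8 14 6 5 12 9)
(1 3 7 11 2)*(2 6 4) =(1 3 7 11 6 4 2) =[0, 3, 1, 7, 2, 5, 4, 11, 8, 9, 10, 6]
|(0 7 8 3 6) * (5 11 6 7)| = |(0 5 11 6)(3 7 8)| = 12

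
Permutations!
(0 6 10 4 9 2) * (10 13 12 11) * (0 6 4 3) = [4, 1, 6, 0, 9, 5, 13, 7, 8, 2, 3, 10, 11, 12] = (0 4 9 2 6 13 12 11 10 3)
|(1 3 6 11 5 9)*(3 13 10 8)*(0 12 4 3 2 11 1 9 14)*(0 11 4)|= 24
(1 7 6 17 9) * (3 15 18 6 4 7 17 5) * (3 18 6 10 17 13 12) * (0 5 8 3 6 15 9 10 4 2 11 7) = (0 5 18 4)(1 13 12 6 8 3 9)(2 11 7)(10 17) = [5, 13, 11, 9, 0, 18, 8, 2, 3, 1, 17, 7, 6, 12, 14, 15, 16, 10, 4]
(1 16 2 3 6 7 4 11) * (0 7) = [7, 16, 3, 6, 11, 5, 0, 4, 8, 9, 10, 1, 12, 13, 14, 15, 2] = (0 7 4 11 1 16 2 3 6)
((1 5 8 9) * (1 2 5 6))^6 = (2 8)(5 9)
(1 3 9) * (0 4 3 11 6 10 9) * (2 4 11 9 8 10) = (0 11 6 2 4 3)(1 9)(8 10) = [11, 9, 4, 0, 3, 5, 2, 7, 10, 1, 8, 6]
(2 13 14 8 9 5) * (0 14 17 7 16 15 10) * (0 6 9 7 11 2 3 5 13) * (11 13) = [14, 1, 0, 5, 4, 3, 9, 16, 7, 11, 6, 2, 12, 17, 8, 10, 15, 13] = (0 14 8 7 16 15 10 6 9 11 2)(3 5)(13 17)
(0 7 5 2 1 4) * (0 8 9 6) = [7, 4, 1, 3, 8, 2, 0, 5, 9, 6] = (0 7 5 2 1 4 8 9 6)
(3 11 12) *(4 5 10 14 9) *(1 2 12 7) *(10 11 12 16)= [0, 2, 16, 12, 5, 11, 6, 1, 8, 4, 14, 7, 3, 13, 9, 15, 10]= (1 2 16 10 14 9 4 5 11 7)(3 12)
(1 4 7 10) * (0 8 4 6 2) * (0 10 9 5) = (0 8 4 7 9 5)(1 6 2 10) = [8, 6, 10, 3, 7, 0, 2, 9, 4, 5, 1]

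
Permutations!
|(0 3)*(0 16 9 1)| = 5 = |(0 3 16 9 1)|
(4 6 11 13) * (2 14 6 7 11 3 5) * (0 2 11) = (0 2 14 6 3 5 11 13 4 7) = [2, 1, 14, 5, 7, 11, 3, 0, 8, 9, 10, 13, 12, 4, 6]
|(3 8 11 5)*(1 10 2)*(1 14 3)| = 8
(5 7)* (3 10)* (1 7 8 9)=(1 7 5 8 9)(3 10)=[0, 7, 2, 10, 4, 8, 6, 5, 9, 1, 3]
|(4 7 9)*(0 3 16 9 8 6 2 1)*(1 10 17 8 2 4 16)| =42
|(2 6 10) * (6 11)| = 4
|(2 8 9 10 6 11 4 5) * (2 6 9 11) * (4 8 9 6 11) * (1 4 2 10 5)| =10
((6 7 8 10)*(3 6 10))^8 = (10)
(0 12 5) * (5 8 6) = (0 12 8 6 5) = [12, 1, 2, 3, 4, 0, 5, 7, 6, 9, 10, 11, 8]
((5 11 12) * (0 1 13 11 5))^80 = ((0 1 13 11 12))^80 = (13)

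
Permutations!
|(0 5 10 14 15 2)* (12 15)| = |(0 5 10 14 12 15 2)| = 7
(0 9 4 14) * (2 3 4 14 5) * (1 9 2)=(0 2 3 4 5 1 9 14)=[2, 9, 3, 4, 5, 1, 6, 7, 8, 14, 10, 11, 12, 13, 0]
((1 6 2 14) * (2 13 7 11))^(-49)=(14)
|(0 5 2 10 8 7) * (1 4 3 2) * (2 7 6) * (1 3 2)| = 12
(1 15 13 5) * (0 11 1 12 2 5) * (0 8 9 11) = (1 15 13 8 9 11)(2 5 12) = [0, 15, 5, 3, 4, 12, 6, 7, 9, 11, 10, 1, 2, 8, 14, 13]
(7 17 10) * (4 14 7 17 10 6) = (4 14 7 10 17 6) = [0, 1, 2, 3, 14, 5, 4, 10, 8, 9, 17, 11, 12, 13, 7, 15, 16, 6]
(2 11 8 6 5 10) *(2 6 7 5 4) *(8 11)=(11)(2 8 7 5 10 6 4)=[0, 1, 8, 3, 2, 10, 4, 5, 7, 9, 6, 11]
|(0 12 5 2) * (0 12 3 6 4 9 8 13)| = |(0 3 6 4 9 8 13)(2 12 5)| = 21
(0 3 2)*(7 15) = (0 3 2)(7 15) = [3, 1, 0, 2, 4, 5, 6, 15, 8, 9, 10, 11, 12, 13, 14, 7]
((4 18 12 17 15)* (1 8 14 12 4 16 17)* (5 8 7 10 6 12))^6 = ((1 7 10 6 12)(4 18)(5 8 14)(15 16 17))^6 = (18)(1 7 10 6 12)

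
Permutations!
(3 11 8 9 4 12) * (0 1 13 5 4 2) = [1, 13, 0, 11, 12, 4, 6, 7, 9, 2, 10, 8, 3, 5] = (0 1 13 5 4 12 3 11 8 9 2)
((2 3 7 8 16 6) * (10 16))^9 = ((2 3 7 8 10 16 6))^9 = (2 7 10 6 3 8 16)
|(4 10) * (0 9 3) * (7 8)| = 6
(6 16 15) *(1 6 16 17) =(1 6 17)(15 16) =[0, 6, 2, 3, 4, 5, 17, 7, 8, 9, 10, 11, 12, 13, 14, 16, 15, 1]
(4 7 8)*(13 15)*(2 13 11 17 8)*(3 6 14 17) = (2 13 15 11 3 6 14 17 8 4 7) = [0, 1, 13, 6, 7, 5, 14, 2, 4, 9, 10, 3, 12, 15, 17, 11, 16, 8]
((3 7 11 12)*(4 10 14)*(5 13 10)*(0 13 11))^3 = ((0 13 10 14 4 5 11 12 3 7))^3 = (0 14 11 7 10 5 3 13 4 12)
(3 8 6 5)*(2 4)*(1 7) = [0, 7, 4, 8, 2, 3, 5, 1, 6] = (1 7)(2 4)(3 8 6 5)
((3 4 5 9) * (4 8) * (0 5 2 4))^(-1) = (0 8 3 9 5)(2 4)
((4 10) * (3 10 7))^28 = ((3 10 4 7))^28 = (10)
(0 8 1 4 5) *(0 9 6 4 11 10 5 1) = (0 8)(1 11 10 5 9 6 4) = [8, 11, 2, 3, 1, 9, 4, 7, 0, 6, 5, 10]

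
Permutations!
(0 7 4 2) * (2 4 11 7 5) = [5, 1, 0, 3, 4, 2, 6, 11, 8, 9, 10, 7] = (0 5 2)(7 11)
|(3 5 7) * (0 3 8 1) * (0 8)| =|(0 3 5 7)(1 8)| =4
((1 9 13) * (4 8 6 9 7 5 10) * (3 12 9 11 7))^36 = (1 3 12 9 13)(4 8 6 11 7 5 10) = ((1 3 12 9 13)(4 8 6 11 7 5 10))^36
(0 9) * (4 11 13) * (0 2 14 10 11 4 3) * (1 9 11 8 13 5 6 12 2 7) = (0 11 5 6 12 2 14 10 8 13 3)(1 9 7) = [11, 9, 14, 0, 4, 6, 12, 1, 13, 7, 8, 5, 2, 3, 10]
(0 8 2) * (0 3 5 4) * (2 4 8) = (0 2 3 5 8 4) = [2, 1, 3, 5, 0, 8, 6, 7, 4]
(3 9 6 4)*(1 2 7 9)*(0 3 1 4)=(0 3 4 1 2 7 9 6)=[3, 2, 7, 4, 1, 5, 0, 9, 8, 6]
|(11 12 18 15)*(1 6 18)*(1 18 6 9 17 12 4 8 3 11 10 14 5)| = |(1 9 17 12 18 15 10 14 5)(3 11 4 8)| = 36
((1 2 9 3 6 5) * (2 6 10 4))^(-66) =((1 6 5)(2 9 3 10 4))^(-66) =(2 4 10 3 9)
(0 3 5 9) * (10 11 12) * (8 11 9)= (0 3 5 8 11 12 10 9)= [3, 1, 2, 5, 4, 8, 6, 7, 11, 0, 9, 12, 10]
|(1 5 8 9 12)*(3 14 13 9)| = 8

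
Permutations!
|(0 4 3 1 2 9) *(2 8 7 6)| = 9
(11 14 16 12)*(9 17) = [0, 1, 2, 3, 4, 5, 6, 7, 8, 17, 10, 14, 11, 13, 16, 15, 12, 9] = (9 17)(11 14 16 12)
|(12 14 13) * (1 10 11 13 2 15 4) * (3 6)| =|(1 10 11 13 12 14 2 15 4)(3 6)| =18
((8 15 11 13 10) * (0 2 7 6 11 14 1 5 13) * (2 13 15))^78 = ((0 13 10 8 2 7 6 11)(1 5 15 14))^78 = (0 6 2 10)(1 15)(5 14)(7 8 13 11)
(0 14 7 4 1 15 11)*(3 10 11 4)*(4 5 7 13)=[14, 15, 2, 10, 1, 7, 6, 3, 8, 9, 11, 0, 12, 4, 13, 5]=(0 14 13 4 1 15 5 7 3 10 11)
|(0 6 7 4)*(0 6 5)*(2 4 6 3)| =|(0 5)(2 4 3)(6 7)| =6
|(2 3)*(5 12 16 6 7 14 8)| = |(2 3)(5 12 16 6 7 14 8)| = 14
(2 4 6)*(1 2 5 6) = (1 2 4)(5 6) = [0, 2, 4, 3, 1, 6, 5]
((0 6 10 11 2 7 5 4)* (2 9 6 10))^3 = (0 9 7)(2 4 11)(5 10 6)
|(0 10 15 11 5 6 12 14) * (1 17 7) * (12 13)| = 9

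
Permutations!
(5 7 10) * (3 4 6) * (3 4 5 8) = [0, 1, 2, 5, 6, 7, 4, 10, 3, 9, 8] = (3 5 7 10 8)(4 6)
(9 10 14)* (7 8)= (7 8)(9 10 14)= [0, 1, 2, 3, 4, 5, 6, 8, 7, 10, 14, 11, 12, 13, 9]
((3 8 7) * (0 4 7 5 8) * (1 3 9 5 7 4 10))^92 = (10)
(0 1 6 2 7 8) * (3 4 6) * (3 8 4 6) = (0 1 8)(2 7 4 3 6) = [1, 8, 7, 6, 3, 5, 2, 4, 0]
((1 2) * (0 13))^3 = ((0 13)(1 2))^3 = (0 13)(1 2)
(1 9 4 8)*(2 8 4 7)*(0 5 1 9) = (0 5 1)(2 8 9 7) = [5, 0, 8, 3, 4, 1, 6, 2, 9, 7]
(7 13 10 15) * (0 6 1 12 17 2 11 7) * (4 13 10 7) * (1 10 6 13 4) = [13, 12, 11, 3, 4, 5, 10, 6, 8, 9, 15, 1, 17, 7, 14, 0, 16, 2] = (0 13 7 6 10 15)(1 12 17 2 11)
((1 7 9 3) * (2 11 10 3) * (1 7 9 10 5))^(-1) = ((1 9 2 11 5)(3 7 10))^(-1) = (1 5 11 2 9)(3 10 7)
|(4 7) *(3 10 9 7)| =5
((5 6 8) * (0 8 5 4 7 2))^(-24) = ((0 8 4 7 2)(5 6))^(-24) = (0 8 4 7 2)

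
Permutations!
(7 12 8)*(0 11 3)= (0 11 3)(7 12 8)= [11, 1, 2, 0, 4, 5, 6, 12, 7, 9, 10, 3, 8]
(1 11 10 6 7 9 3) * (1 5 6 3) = (1 11 10 3 5 6 7 9) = [0, 11, 2, 5, 4, 6, 7, 9, 8, 1, 3, 10]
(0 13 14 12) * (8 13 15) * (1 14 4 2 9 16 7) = (0 15 8 13 4 2 9 16 7 1 14 12) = [15, 14, 9, 3, 2, 5, 6, 1, 13, 16, 10, 11, 0, 4, 12, 8, 7]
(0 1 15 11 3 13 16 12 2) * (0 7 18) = (0 1 15 11 3 13 16 12 2 7 18) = [1, 15, 7, 13, 4, 5, 6, 18, 8, 9, 10, 3, 2, 16, 14, 11, 12, 17, 0]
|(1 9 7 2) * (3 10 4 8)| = 4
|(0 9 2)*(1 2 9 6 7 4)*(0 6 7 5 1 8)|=|(9)(0 7 4 8)(1 2 6 5)|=4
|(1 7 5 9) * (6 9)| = 5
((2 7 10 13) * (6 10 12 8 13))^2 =(2 12 13 7 8)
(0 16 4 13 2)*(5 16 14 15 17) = (0 14 15 17 5 16 4 13 2) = [14, 1, 0, 3, 13, 16, 6, 7, 8, 9, 10, 11, 12, 2, 15, 17, 4, 5]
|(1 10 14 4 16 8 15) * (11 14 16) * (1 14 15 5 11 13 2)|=|(1 10 16 8 5 11 15 14 4 13 2)|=11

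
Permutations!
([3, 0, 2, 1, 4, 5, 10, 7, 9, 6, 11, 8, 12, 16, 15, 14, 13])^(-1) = (0 1 3)(6 9 8 11 10)(13 16)(14 15)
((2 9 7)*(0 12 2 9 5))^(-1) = (0 5 2 12)(7 9)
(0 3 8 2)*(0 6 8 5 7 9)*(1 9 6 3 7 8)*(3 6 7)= (0 3 5 8 2 6 1 9)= [3, 9, 6, 5, 4, 8, 1, 7, 2, 0]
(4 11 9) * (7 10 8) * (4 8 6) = [0, 1, 2, 3, 11, 5, 4, 10, 7, 8, 6, 9] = (4 11 9 8 7 10 6)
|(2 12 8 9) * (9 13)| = 5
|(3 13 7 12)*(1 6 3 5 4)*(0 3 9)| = |(0 3 13 7 12 5 4 1 6 9)| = 10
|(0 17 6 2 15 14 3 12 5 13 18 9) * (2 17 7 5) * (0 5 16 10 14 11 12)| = 12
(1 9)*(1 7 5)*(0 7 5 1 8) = (0 7 1 9 5 8) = [7, 9, 2, 3, 4, 8, 6, 1, 0, 5]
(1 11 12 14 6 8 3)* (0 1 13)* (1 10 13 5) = (0 10 13)(1 11 12 14 6 8 3 5) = [10, 11, 2, 5, 4, 1, 8, 7, 3, 9, 13, 12, 14, 0, 6]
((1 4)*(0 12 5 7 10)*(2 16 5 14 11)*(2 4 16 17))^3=((0 12 14 11 4 1 16 5 7 10)(2 17))^3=(0 11 16 10 14 1 7 12 4 5)(2 17)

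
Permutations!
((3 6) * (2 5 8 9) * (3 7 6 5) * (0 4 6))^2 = (0 6)(2 5 9 3 8)(4 7) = ((0 4 6 7)(2 3 5 8 9))^2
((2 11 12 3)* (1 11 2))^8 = (12)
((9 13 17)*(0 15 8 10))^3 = (17)(0 10 8 15)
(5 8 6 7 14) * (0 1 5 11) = [1, 5, 2, 3, 4, 8, 7, 14, 6, 9, 10, 0, 12, 13, 11] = (0 1 5 8 6 7 14 11)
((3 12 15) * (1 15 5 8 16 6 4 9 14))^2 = ((1 15 3 12 5 8 16 6 4 9 14))^2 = (1 3 5 16 4 14 15 12 8 6 9)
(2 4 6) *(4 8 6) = (2 8 6) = [0, 1, 8, 3, 4, 5, 2, 7, 6]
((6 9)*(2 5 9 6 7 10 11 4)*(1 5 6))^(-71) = ((1 5 9 7 10 11 4 2 6))^(-71) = (1 5 9 7 10 11 4 2 6)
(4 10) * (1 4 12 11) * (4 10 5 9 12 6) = (1 10 6 4 5 9 12 11) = [0, 10, 2, 3, 5, 9, 4, 7, 8, 12, 6, 1, 11]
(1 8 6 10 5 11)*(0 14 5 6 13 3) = (0 14 5 11 1 8 13 3)(6 10) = [14, 8, 2, 0, 4, 11, 10, 7, 13, 9, 6, 1, 12, 3, 5]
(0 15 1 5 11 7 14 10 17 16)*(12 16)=(0 15 1 5 11 7 14 10 17 12 16)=[15, 5, 2, 3, 4, 11, 6, 14, 8, 9, 17, 7, 16, 13, 10, 1, 0, 12]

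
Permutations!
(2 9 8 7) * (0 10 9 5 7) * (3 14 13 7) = [10, 1, 5, 14, 4, 3, 6, 2, 0, 8, 9, 11, 12, 7, 13] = (0 10 9 8)(2 5 3 14 13 7)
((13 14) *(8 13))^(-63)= (14)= ((8 13 14))^(-63)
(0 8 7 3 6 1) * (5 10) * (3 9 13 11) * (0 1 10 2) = (0 8 7 9 13 11 3 6 10 5 2) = [8, 1, 0, 6, 4, 2, 10, 9, 7, 13, 5, 3, 12, 11]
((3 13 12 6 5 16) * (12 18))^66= (3 12 16 18 5 13 6)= ((3 13 18 12 6 5 16))^66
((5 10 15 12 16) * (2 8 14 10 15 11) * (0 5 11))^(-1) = (0 10 14 8 2 11 16 12 15 5) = ((0 5 15 12 16 11 2 8 14 10))^(-1)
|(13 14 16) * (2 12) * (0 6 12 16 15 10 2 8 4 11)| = |(0 6 12 8 4 11)(2 16 13 14 15 10)| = 6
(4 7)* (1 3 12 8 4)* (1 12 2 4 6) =[0, 3, 4, 2, 7, 5, 1, 12, 6, 9, 10, 11, 8] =(1 3 2 4 7 12 8 6)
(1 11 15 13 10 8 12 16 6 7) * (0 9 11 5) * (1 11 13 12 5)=(0 9 13 10 8 5)(6 7 11 15 12 16)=[9, 1, 2, 3, 4, 0, 7, 11, 5, 13, 8, 15, 16, 10, 14, 12, 6]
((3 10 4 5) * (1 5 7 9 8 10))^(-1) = ((1 5 3)(4 7 9 8 10))^(-1) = (1 3 5)(4 10 8 9 7)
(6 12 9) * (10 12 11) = [0, 1, 2, 3, 4, 5, 11, 7, 8, 6, 12, 10, 9] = (6 11 10 12 9)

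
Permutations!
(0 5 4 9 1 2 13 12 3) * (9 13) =(0 5 4 13 12 3)(1 2 9) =[5, 2, 9, 0, 13, 4, 6, 7, 8, 1, 10, 11, 3, 12]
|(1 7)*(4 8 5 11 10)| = |(1 7)(4 8 5 11 10)| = 10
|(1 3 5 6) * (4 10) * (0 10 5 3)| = 6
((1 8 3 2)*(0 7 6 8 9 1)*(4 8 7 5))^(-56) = (9)(0 3 4)(2 8 5)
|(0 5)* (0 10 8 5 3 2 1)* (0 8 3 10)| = 7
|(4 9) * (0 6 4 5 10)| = 6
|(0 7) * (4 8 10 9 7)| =|(0 4 8 10 9 7)| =6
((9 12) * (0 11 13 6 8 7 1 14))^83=(0 6 1 11 8 14 13 7)(9 12)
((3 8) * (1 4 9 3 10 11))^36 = (1 4 9 3 8 10 11)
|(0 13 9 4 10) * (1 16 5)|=15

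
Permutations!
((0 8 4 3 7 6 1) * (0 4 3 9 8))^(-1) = (1 6 7 3 8 9 4)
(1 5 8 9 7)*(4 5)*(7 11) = (1 4 5 8 9 11 7) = [0, 4, 2, 3, 5, 8, 6, 1, 9, 11, 10, 7]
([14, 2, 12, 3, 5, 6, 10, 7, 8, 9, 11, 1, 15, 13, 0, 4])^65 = (0 14)(1 12 4 6 11 2 15 5 10)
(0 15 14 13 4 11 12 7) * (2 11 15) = (0 2 11 12 7)(4 15 14 13) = [2, 1, 11, 3, 15, 5, 6, 0, 8, 9, 10, 12, 7, 4, 13, 14]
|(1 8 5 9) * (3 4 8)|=|(1 3 4 8 5 9)|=6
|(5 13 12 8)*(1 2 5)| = |(1 2 5 13 12 8)| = 6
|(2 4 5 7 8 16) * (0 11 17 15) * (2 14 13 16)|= 60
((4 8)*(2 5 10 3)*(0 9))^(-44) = ((0 9)(2 5 10 3)(4 8))^(-44) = (10)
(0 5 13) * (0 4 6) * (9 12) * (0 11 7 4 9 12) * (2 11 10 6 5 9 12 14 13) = (0 9)(2 11 7 4 5)(6 10)(12 14 13) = [9, 1, 11, 3, 5, 2, 10, 4, 8, 0, 6, 7, 14, 12, 13]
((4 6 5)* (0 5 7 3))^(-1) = (0 3 7 6 4 5)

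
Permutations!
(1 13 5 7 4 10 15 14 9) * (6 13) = [0, 6, 2, 3, 10, 7, 13, 4, 8, 1, 15, 11, 12, 5, 9, 14] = (1 6 13 5 7 4 10 15 14 9)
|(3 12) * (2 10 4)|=6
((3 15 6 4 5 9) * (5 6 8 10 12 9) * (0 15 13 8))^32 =((0 15)(3 13 8 10 12 9)(4 6))^32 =(15)(3 8 12)(9 13 10)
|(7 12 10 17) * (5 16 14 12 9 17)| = 15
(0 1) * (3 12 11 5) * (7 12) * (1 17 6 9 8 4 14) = [17, 0, 2, 7, 14, 3, 9, 12, 4, 8, 10, 5, 11, 13, 1, 15, 16, 6] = (0 17 6 9 8 4 14 1)(3 7 12 11 5)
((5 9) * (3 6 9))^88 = ((3 6 9 5))^88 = (9)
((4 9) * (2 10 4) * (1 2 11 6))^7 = ((1 2 10 4 9 11 6))^7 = (11)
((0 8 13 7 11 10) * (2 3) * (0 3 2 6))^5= (0 10 13 6 11 8 3 7)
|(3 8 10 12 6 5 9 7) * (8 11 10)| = |(3 11 10 12 6 5 9 7)| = 8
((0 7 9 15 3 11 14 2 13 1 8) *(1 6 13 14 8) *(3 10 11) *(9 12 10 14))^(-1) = (0 8 11 10 12 7)(2 14 15 9)(6 13)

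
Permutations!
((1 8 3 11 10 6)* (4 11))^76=(1 6 10 11 4 3 8)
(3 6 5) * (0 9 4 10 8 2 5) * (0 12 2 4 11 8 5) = (0 9 11 8 4 10 5 3 6 12 2) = [9, 1, 0, 6, 10, 3, 12, 7, 4, 11, 5, 8, 2]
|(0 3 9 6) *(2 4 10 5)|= 4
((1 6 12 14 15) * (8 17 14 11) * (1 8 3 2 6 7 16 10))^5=(1 7 16 10)(8 17 14 15)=((1 7 16 10)(2 6 12 11 3)(8 17 14 15))^5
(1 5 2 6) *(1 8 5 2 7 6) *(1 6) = (1 2 6 8 5 7) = [0, 2, 6, 3, 4, 7, 8, 1, 5]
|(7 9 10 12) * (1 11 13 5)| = 4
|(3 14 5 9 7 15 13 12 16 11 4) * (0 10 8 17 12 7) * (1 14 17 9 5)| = |(0 10 8 9)(1 14)(3 17 12 16 11 4)(7 15 13)| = 12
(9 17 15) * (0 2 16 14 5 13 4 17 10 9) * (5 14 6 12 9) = (0 2 16 6 12 9 10 5 13 4 17 15) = [2, 1, 16, 3, 17, 13, 12, 7, 8, 10, 5, 11, 9, 4, 14, 0, 6, 15]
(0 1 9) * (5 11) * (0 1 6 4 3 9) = (0 6 4 3 9 1)(5 11) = [6, 0, 2, 9, 3, 11, 4, 7, 8, 1, 10, 5]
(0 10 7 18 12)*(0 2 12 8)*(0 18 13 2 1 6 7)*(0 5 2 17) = (0 10 5 2 12 1 6 7 13 17)(8 18) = [10, 6, 12, 3, 4, 2, 7, 13, 18, 9, 5, 11, 1, 17, 14, 15, 16, 0, 8]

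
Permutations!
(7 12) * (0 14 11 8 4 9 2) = [14, 1, 0, 3, 9, 5, 6, 12, 4, 2, 10, 8, 7, 13, 11] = (0 14 11 8 4 9 2)(7 12)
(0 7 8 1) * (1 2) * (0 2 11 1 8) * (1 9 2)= (0 7)(2 8 11 9)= [7, 1, 8, 3, 4, 5, 6, 0, 11, 2, 10, 9]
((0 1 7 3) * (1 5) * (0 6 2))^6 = ((0 5 1 7 3 6 2))^6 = (0 2 6 3 7 1 5)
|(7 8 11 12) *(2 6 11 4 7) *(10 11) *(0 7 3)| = 5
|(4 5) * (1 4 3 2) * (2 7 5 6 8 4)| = 6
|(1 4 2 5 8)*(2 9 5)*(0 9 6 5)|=|(0 9)(1 4 6 5 8)|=10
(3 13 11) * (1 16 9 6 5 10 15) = (1 16 9 6 5 10 15)(3 13 11) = [0, 16, 2, 13, 4, 10, 5, 7, 8, 6, 15, 3, 12, 11, 14, 1, 9]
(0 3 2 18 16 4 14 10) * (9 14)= (0 3 2 18 16 4 9 14 10)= [3, 1, 18, 2, 9, 5, 6, 7, 8, 14, 0, 11, 12, 13, 10, 15, 4, 17, 16]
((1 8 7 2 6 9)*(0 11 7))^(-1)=(0 8 1 9 6 2 7 11)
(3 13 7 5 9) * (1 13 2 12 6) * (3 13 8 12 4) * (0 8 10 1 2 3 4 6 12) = (0 8)(1 10)(2 6)(5 9 13 7) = [8, 10, 6, 3, 4, 9, 2, 5, 0, 13, 1, 11, 12, 7]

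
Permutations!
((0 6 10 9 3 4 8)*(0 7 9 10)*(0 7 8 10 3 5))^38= (0 9 6 5 7)(3 10 4)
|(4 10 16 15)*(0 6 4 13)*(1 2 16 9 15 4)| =10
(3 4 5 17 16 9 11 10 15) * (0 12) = (0 12)(3 4 5 17 16 9 11 10 15) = [12, 1, 2, 4, 5, 17, 6, 7, 8, 11, 15, 10, 0, 13, 14, 3, 9, 16]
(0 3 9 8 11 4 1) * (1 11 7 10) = (0 3 9 8 7 10 1)(4 11) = [3, 0, 2, 9, 11, 5, 6, 10, 7, 8, 1, 4]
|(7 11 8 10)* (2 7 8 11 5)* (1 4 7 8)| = |(11)(1 4 7 5 2 8 10)| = 7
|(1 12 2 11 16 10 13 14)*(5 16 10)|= 14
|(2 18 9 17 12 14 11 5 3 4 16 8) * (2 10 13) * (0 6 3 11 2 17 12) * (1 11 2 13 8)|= 30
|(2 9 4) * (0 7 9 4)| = 6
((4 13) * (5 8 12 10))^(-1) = ((4 13)(5 8 12 10))^(-1) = (4 13)(5 10 12 8)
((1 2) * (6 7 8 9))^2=(6 8)(7 9)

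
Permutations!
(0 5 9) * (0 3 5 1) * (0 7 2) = (0 1 7 2)(3 5 9) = [1, 7, 0, 5, 4, 9, 6, 2, 8, 3]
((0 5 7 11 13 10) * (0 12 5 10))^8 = (0 10 12 5 7 11 13)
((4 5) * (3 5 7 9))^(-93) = ((3 5 4 7 9))^(-93) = (3 4 9 5 7)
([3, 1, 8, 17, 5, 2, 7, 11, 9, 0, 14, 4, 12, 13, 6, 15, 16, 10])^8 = (0 4 10 8 7 3 5 14 9 11 17 2 6)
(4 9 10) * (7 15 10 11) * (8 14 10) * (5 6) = (4 9 11 7 15 8 14 10)(5 6) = [0, 1, 2, 3, 9, 6, 5, 15, 14, 11, 4, 7, 12, 13, 10, 8]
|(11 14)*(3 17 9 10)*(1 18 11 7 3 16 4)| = |(1 18 11 14 7 3 17 9 10 16 4)| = 11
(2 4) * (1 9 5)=(1 9 5)(2 4)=[0, 9, 4, 3, 2, 1, 6, 7, 8, 5]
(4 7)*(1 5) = [0, 5, 2, 3, 7, 1, 6, 4] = (1 5)(4 7)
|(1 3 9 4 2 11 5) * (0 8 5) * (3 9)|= |(0 8 5 1 9 4 2 11)|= 8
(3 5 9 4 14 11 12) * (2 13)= (2 13)(3 5 9 4 14 11 12)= [0, 1, 13, 5, 14, 9, 6, 7, 8, 4, 10, 12, 3, 2, 11]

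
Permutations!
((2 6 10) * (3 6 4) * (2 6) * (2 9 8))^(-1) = ((2 4 3 9 8)(6 10))^(-1) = (2 8 9 3 4)(6 10)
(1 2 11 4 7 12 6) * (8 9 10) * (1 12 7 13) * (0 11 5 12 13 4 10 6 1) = (0 11 10 8 9 6 13)(1 2 5 12) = [11, 2, 5, 3, 4, 12, 13, 7, 9, 6, 8, 10, 1, 0]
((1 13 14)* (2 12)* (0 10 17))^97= (0 10 17)(1 13 14)(2 12)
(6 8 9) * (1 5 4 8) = (1 5 4 8 9 6) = [0, 5, 2, 3, 8, 4, 1, 7, 9, 6]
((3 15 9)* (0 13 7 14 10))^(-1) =((0 13 7 14 10)(3 15 9))^(-1) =(0 10 14 7 13)(3 9 15)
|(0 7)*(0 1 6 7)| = 3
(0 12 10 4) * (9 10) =(0 12 9 10 4) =[12, 1, 2, 3, 0, 5, 6, 7, 8, 10, 4, 11, 9]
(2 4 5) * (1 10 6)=(1 10 6)(2 4 5)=[0, 10, 4, 3, 5, 2, 1, 7, 8, 9, 6]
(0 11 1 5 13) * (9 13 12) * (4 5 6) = (0 11 1 6 4 5 12 9 13) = [11, 6, 2, 3, 5, 12, 4, 7, 8, 13, 10, 1, 9, 0]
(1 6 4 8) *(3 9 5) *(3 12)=(1 6 4 8)(3 9 5 12)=[0, 6, 2, 9, 8, 12, 4, 7, 1, 5, 10, 11, 3]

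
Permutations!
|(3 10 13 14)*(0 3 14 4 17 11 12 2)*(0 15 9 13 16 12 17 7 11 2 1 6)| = 56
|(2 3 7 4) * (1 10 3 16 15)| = |(1 10 3 7 4 2 16 15)| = 8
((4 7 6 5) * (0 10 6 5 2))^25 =(0 10 6 2)(4 7 5)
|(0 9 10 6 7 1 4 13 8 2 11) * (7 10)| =18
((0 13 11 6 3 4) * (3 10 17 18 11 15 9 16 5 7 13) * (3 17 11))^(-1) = (0 4 3 18 17)(5 16 9 15 13 7)(6 11 10)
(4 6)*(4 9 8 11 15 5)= (4 6 9 8 11 15 5)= [0, 1, 2, 3, 6, 4, 9, 7, 11, 8, 10, 15, 12, 13, 14, 5]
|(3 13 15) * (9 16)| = 6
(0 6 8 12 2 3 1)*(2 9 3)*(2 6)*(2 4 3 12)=(0 4 3 1)(2 6 8)(9 12)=[4, 0, 6, 1, 3, 5, 8, 7, 2, 12, 10, 11, 9]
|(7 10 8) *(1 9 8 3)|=6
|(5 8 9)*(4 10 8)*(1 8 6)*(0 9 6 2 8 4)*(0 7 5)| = |(0 9)(1 4 10 2 8 6)(5 7)| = 6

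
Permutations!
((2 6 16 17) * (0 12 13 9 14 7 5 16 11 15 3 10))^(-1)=((0 12 13 9 14 7 5 16 17 2 6 11 15 3 10))^(-1)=(0 10 3 15 11 6 2 17 16 5 7 14 9 13 12)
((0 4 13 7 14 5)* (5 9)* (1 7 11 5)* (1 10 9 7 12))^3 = (0 11 4 5 13)(1 12)(7 14)(9 10)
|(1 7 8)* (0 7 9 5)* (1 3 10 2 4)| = |(0 7 8 3 10 2 4 1 9 5)| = 10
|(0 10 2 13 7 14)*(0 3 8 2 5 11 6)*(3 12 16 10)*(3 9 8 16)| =|(0 9 8 2 13 7 14 12 3 16 10 5 11 6)| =14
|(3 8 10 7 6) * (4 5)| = 10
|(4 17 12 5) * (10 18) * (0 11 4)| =|(0 11 4 17 12 5)(10 18)| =6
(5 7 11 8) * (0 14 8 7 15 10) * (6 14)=(0 6 14 8 5 15 10)(7 11)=[6, 1, 2, 3, 4, 15, 14, 11, 5, 9, 0, 7, 12, 13, 8, 10]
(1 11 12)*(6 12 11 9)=(1 9 6 12)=[0, 9, 2, 3, 4, 5, 12, 7, 8, 6, 10, 11, 1]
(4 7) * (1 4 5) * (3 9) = (1 4 7 5)(3 9) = [0, 4, 2, 9, 7, 1, 6, 5, 8, 3]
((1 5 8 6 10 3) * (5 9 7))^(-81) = ((1 9 7 5 8 6 10 3))^(-81) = (1 3 10 6 8 5 7 9)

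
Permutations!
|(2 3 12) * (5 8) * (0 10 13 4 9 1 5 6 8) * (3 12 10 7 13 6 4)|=|(0 7 13 3 10 6 8 4 9 1 5)(2 12)|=22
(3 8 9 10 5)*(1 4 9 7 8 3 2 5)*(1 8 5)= [0, 4, 1, 3, 9, 2, 6, 5, 7, 10, 8]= (1 4 9 10 8 7 5 2)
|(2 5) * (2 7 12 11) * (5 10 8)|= |(2 10 8 5 7 12 11)|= 7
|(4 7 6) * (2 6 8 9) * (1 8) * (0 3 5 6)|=|(0 3 5 6 4 7 1 8 9 2)|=10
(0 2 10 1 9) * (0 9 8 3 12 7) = [2, 8, 10, 12, 4, 5, 6, 0, 3, 9, 1, 11, 7] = (0 2 10 1 8 3 12 7)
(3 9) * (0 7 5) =(0 7 5)(3 9) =[7, 1, 2, 9, 4, 0, 6, 5, 8, 3]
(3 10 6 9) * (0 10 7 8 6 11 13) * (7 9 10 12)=[12, 1, 2, 9, 4, 5, 10, 8, 6, 3, 11, 13, 7, 0]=(0 12 7 8 6 10 11 13)(3 9)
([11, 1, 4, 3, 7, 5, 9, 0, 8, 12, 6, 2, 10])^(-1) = (0 7 4 2 11)(6 10 12 9)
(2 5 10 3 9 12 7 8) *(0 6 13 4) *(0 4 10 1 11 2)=[6, 11, 5, 9, 4, 1, 13, 8, 0, 12, 3, 2, 7, 10]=(0 6 13 10 3 9 12 7 8)(1 11 2 5)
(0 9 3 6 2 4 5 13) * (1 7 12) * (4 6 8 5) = (0 9 3 8 5 13)(1 7 12)(2 6) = [9, 7, 6, 8, 4, 13, 2, 12, 5, 3, 10, 11, 1, 0]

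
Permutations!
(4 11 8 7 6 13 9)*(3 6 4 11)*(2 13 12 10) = [0, 1, 13, 6, 3, 5, 12, 4, 7, 11, 2, 8, 10, 9] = (2 13 9 11 8 7 4 3 6 12 10)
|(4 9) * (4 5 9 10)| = |(4 10)(5 9)| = 2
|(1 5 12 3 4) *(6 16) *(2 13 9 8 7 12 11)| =22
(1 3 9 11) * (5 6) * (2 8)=(1 3 9 11)(2 8)(5 6)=[0, 3, 8, 9, 4, 6, 5, 7, 2, 11, 10, 1]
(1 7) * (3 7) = (1 3 7) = [0, 3, 2, 7, 4, 5, 6, 1]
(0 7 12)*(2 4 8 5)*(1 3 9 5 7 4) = [4, 3, 1, 9, 8, 2, 6, 12, 7, 5, 10, 11, 0] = (0 4 8 7 12)(1 3 9 5 2)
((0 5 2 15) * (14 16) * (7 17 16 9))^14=(0 2)(5 15)(7 9 14 16 17)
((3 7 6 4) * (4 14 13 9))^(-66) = (3 13 7 9 6 4 14)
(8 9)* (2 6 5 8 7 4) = (2 6 5 8 9 7 4) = [0, 1, 6, 3, 2, 8, 5, 4, 9, 7]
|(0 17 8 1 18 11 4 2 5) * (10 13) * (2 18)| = 6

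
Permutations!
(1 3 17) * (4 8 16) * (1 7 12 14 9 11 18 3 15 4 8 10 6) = (1 15 4 10 6)(3 17 7 12 14 9 11 18)(8 16) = [0, 15, 2, 17, 10, 5, 1, 12, 16, 11, 6, 18, 14, 13, 9, 4, 8, 7, 3]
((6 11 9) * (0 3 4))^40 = (0 3 4)(6 11 9)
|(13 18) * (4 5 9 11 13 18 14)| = |(18)(4 5 9 11 13 14)| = 6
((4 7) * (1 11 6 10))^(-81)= (1 10 6 11)(4 7)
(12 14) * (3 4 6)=[0, 1, 2, 4, 6, 5, 3, 7, 8, 9, 10, 11, 14, 13, 12]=(3 4 6)(12 14)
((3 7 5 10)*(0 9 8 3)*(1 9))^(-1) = (0 10 5 7 3 8 9 1)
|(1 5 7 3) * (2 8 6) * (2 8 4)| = 4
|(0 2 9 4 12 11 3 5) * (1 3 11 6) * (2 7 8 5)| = 28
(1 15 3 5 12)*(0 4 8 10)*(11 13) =(0 4 8 10)(1 15 3 5 12)(11 13) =[4, 15, 2, 5, 8, 12, 6, 7, 10, 9, 0, 13, 1, 11, 14, 3]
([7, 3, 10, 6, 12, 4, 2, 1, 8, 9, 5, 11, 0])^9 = (0 12 4 5 10 2 6 3 1 7)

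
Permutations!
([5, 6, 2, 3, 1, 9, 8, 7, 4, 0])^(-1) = (0 9 5)(1 4 8 6)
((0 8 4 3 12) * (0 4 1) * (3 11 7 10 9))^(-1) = (0 1 8)(3 9 10 7 11 4 12)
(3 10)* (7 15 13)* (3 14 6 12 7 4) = (3 10 14 6 12 7 15 13 4) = [0, 1, 2, 10, 3, 5, 12, 15, 8, 9, 14, 11, 7, 4, 6, 13]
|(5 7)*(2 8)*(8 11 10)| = |(2 11 10 8)(5 7)| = 4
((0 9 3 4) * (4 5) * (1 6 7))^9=(0 4 5 3 9)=((0 9 3 5 4)(1 6 7))^9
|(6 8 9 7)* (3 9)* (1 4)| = 10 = |(1 4)(3 9 7 6 8)|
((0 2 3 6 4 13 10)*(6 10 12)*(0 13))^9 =(0 2 3 10 13 12 6 4)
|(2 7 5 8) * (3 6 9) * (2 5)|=|(2 7)(3 6 9)(5 8)|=6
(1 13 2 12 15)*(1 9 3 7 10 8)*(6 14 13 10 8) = (1 10 6 14 13 2 12 15 9 3 7 8) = [0, 10, 12, 7, 4, 5, 14, 8, 1, 3, 6, 11, 15, 2, 13, 9]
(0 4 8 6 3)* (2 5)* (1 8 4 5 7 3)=(0 5 2 7 3)(1 8 6)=[5, 8, 7, 0, 4, 2, 1, 3, 6]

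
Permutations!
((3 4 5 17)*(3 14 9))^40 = ((3 4 5 17 14 9))^40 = (3 14 5)(4 9 17)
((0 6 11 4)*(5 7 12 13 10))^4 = (5 10 13 12 7)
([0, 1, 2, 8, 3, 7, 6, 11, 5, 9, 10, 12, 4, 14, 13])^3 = (3 7 4 5 12 8 11)(13 14)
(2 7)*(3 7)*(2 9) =[0, 1, 3, 7, 4, 5, 6, 9, 8, 2] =(2 3 7 9)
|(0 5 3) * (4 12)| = |(0 5 3)(4 12)| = 6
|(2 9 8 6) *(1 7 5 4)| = |(1 7 5 4)(2 9 8 6)| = 4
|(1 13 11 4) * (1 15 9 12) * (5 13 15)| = |(1 15 9 12)(4 5 13 11)| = 4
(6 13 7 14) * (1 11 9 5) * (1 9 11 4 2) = (1 4 2)(5 9)(6 13 7 14) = [0, 4, 1, 3, 2, 9, 13, 14, 8, 5, 10, 11, 12, 7, 6]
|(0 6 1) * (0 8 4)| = |(0 6 1 8 4)| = 5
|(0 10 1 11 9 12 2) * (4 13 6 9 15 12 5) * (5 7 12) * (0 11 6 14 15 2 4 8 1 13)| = |(0 10 13 14 15 5 8 1 6 9 7 12 4)(2 11)| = 26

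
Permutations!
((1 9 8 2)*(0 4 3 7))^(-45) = (0 7 3 4)(1 2 8 9)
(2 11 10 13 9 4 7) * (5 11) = (2 5 11 10 13 9 4 7) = [0, 1, 5, 3, 7, 11, 6, 2, 8, 4, 13, 10, 12, 9]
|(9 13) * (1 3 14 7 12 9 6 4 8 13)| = |(1 3 14 7 12 9)(4 8 13 6)| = 12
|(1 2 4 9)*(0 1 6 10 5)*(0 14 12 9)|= |(0 1 2 4)(5 14 12 9 6 10)|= 12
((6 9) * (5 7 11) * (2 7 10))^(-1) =(2 10 5 11 7)(6 9)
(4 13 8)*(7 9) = (4 13 8)(7 9) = [0, 1, 2, 3, 13, 5, 6, 9, 4, 7, 10, 11, 12, 8]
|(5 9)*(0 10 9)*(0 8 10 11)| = 4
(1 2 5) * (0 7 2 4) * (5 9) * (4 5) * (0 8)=[7, 5, 9, 3, 8, 1, 6, 2, 0, 4]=(0 7 2 9 4 8)(1 5)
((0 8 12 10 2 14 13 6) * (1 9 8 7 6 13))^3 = (1 12 14 8 2 9 10)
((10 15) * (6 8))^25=((6 8)(10 15))^25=(6 8)(10 15)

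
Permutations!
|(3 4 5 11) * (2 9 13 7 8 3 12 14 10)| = |(2 9 13 7 8 3 4 5 11 12 14 10)| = 12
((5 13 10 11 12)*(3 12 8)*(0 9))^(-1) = ((0 9)(3 12 5 13 10 11 8))^(-1) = (0 9)(3 8 11 10 13 5 12)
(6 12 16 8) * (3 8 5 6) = [0, 1, 2, 8, 4, 6, 12, 7, 3, 9, 10, 11, 16, 13, 14, 15, 5] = (3 8)(5 6 12 16)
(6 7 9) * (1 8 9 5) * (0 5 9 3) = [5, 8, 2, 0, 4, 1, 7, 9, 3, 6] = (0 5 1 8 3)(6 7 9)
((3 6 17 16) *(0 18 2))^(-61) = (0 2 18)(3 16 17 6) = ((0 18 2)(3 6 17 16))^(-61)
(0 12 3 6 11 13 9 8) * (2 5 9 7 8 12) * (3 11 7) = (0 2 5 9 12 11 13 3 6 7 8) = [2, 1, 5, 6, 4, 9, 7, 8, 0, 12, 10, 13, 11, 3]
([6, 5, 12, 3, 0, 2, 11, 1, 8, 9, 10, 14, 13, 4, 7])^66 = (14)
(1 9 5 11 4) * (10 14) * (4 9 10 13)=(1 10 14 13 4)(5 11 9)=[0, 10, 2, 3, 1, 11, 6, 7, 8, 5, 14, 9, 12, 4, 13]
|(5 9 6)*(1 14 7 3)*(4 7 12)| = |(1 14 12 4 7 3)(5 9 6)| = 6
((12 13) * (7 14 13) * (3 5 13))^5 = (3 14 7 12 13 5)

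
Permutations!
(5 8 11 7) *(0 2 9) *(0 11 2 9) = (0 9 11 7 5 8 2) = [9, 1, 0, 3, 4, 8, 6, 5, 2, 11, 10, 7]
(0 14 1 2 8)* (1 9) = (0 14 9 1 2 8) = [14, 2, 8, 3, 4, 5, 6, 7, 0, 1, 10, 11, 12, 13, 9]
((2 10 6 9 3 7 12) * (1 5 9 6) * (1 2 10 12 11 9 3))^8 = ((1 5 3 7 11 9)(2 12 10))^8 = (1 3 11)(2 10 12)(5 7 9)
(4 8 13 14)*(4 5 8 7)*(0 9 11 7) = (0 9 11 7 4)(5 8 13 14) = [9, 1, 2, 3, 0, 8, 6, 4, 13, 11, 10, 7, 12, 14, 5]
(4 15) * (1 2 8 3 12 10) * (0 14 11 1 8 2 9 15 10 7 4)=[14, 9, 2, 12, 10, 5, 6, 4, 3, 15, 8, 1, 7, 13, 11, 0]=(0 14 11 1 9 15)(3 12 7 4 10 8)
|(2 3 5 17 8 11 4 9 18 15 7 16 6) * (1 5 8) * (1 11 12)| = |(1 5 17 11 4 9 18 15 7 16 6 2 3 8 12)| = 15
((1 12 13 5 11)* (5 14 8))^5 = ((1 12 13 14 8 5 11))^5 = (1 5 14 12 11 8 13)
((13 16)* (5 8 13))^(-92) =(16)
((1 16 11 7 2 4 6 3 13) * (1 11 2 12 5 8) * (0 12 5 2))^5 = (0 3 8 2 11 16 6 5 12 13 1 4 7)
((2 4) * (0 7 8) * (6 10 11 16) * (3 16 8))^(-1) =((0 7 3 16 6 10 11 8)(2 4))^(-1) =(0 8 11 10 6 16 3 7)(2 4)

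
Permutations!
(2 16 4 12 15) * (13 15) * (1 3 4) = (1 3 4 12 13 15 2 16) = [0, 3, 16, 4, 12, 5, 6, 7, 8, 9, 10, 11, 13, 15, 14, 2, 1]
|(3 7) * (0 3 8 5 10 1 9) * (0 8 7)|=10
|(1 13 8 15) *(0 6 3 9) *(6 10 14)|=12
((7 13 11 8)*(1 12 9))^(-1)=(1 9 12)(7 8 11 13)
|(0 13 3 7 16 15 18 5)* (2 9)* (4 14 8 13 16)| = |(0 16 15 18 5)(2 9)(3 7 4 14 8 13)| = 30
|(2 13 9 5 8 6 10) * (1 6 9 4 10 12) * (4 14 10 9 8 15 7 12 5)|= |(1 6 5 15 7 12)(2 13 14 10)(4 9)|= 12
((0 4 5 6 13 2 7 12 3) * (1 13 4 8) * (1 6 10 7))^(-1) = (0 3 12 7 10 5 4 6 8)(1 2 13)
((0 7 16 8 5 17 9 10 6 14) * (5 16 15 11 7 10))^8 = (5 9 17)(7 11 15)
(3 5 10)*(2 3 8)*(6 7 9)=(2 3 5 10 8)(6 7 9)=[0, 1, 3, 5, 4, 10, 7, 9, 2, 6, 8]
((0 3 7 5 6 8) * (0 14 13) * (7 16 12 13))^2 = ((0 3 16 12 13)(5 6 8 14 7))^2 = (0 16 13 3 12)(5 8 7 6 14)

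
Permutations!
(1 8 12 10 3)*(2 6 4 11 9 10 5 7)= [0, 8, 6, 1, 11, 7, 4, 2, 12, 10, 3, 9, 5]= (1 8 12 5 7 2 6 4 11 9 10 3)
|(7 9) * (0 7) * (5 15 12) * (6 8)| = 6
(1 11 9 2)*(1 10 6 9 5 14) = (1 11 5 14)(2 10 6 9) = [0, 11, 10, 3, 4, 14, 9, 7, 8, 2, 6, 5, 12, 13, 1]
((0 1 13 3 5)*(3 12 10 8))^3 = (0 12 3 1 10 5 13 8)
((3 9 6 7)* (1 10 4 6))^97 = ((1 10 4 6 7 3 9))^97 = (1 9 3 7 6 4 10)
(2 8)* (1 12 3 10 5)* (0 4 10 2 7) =(0 4 10 5 1 12 3 2 8 7) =[4, 12, 8, 2, 10, 1, 6, 0, 7, 9, 5, 11, 3]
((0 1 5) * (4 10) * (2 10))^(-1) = ((0 1 5)(2 10 4))^(-1) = (0 5 1)(2 4 10)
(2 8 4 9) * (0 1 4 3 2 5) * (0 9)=(0 1 4)(2 8 3)(5 9)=[1, 4, 8, 2, 0, 9, 6, 7, 3, 5]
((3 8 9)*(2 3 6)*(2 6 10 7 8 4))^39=((2 3 4)(7 8 9 10))^39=(7 10 9 8)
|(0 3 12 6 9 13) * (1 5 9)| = |(0 3 12 6 1 5 9 13)| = 8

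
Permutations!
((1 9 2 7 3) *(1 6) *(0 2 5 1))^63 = ((0 2 7 3 6)(1 9 5))^63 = (9)(0 3 2 6 7)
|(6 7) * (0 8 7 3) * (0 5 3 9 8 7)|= 10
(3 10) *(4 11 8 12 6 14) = (3 10)(4 11 8 12 6 14) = [0, 1, 2, 10, 11, 5, 14, 7, 12, 9, 3, 8, 6, 13, 4]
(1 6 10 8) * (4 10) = [0, 6, 2, 3, 10, 5, 4, 7, 1, 9, 8] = (1 6 4 10 8)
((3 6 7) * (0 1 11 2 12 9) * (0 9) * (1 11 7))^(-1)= ((0 11 2 12)(1 7 3 6))^(-1)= (0 12 2 11)(1 6 3 7)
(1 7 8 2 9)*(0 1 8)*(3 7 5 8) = (0 1 5 8 2 9 3 7) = [1, 5, 9, 7, 4, 8, 6, 0, 2, 3]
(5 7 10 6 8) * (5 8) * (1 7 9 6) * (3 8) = (1 7 10)(3 8)(5 9 6) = [0, 7, 2, 8, 4, 9, 5, 10, 3, 6, 1]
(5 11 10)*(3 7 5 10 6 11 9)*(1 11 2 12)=(1 11 6 2 12)(3 7 5 9)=[0, 11, 12, 7, 4, 9, 2, 5, 8, 3, 10, 6, 1]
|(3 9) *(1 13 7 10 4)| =|(1 13 7 10 4)(3 9)| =10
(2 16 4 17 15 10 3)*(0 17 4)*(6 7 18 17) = (0 6 7 18 17 15 10 3 2 16) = [6, 1, 16, 2, 4, 5, 7, 18, 8, 9, 3, 11, 12, 13, 14, 10, 0, 15, 17]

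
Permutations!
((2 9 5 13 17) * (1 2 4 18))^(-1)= (1 18 4 17 13 5 9 2)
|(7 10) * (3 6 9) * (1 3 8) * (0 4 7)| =|(0 4 7 10)(1 3 6 9 8)| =20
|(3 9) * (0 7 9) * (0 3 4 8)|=5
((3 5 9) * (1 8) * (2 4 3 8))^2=(1 4 5 8 2 3 9)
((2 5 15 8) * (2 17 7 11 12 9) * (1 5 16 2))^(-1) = ((1 5 15 8 17 7 11 12 9)(2 16))^(-1) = (1 9 12 11 7 17 8 15 5)(2 16)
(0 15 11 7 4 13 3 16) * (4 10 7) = (0 15 11 4 13 3 16)(7 10) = [15, 1, 2, 16, 13, 5, 6, 10, 8, 9, 7, 4, 12, 3, 14, 11, 0]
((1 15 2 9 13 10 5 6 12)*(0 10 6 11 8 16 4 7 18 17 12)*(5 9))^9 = (0 6 13 9 10)(1 18 16 5)(2 12 7 8)(4 11 15 17)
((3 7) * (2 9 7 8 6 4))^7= (9)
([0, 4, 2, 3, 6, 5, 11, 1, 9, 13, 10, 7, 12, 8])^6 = (13)(1 4 6 11 7)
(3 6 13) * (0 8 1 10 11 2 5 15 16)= (0 8 1 10 11 2 5 15 16)(3 6 13)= [8, 10, 5, 6, 4, 15, 13, 7, 1, 9, 11, 2, 12, 3, 14, 16, 0]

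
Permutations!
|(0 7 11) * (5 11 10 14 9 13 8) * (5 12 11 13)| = |(0 7 10 14 9 5 13 8 12 11)| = 10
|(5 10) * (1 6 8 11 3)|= |(1 6 8 11 3)(5 10)|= 10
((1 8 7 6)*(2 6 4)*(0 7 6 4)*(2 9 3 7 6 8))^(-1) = ((0 6 1 2 4 9 3 7))^(-1) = (0 7 3 9 4 2 1 6)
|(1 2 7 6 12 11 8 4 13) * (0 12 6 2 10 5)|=|(0 12 11 8 4 13 1 10 5)(2 7)|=18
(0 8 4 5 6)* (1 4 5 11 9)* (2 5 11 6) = (0 8 11 9 1 4 6)(2 5) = [8, 4, 5, 3, 6, 2, 0, 7, 11, 1, 10, 9]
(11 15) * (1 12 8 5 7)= (1 12 8 5 7)(11 15)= [0, 12, 2, 3, 4, 7, 6, 1, 5, 9, 10, 15, 8, 13, 14, 11]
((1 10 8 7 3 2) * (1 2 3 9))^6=(1 10 8 7 9)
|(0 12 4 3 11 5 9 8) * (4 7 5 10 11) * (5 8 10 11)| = 12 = |(0 12 7 8)(3 4)(5 9 10)|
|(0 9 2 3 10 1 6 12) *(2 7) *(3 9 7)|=|(0 7 2 9 3 10 1 6 12)|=9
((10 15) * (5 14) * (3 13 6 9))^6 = (15)(3 6)(9 13)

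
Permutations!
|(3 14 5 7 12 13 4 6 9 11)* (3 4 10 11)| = 11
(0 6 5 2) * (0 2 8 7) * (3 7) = [6, 1, 2, 7, 4, 8, 5, 0, 3] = (0 6 5 8 3 7)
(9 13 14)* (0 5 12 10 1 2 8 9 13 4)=(0 5 12 10 1 2 8 9 4)(13 14)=[5, 2, 8, 3, 0, 12, 6, 7, 9, 4, 1, 11, 10, 14, 13]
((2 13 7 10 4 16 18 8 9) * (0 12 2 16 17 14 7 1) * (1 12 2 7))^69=(0 1 14 17 4 10 7 12 13 2)(8 9 16 18)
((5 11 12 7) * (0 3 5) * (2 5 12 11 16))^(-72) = (16)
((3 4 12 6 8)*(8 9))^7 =(3 4 12 6 9 8)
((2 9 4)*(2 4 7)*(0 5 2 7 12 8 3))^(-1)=((0 5 2 9 12 8 3))^(-1)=(0 3 8 12 9 2 5)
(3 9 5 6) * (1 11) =(1 11)(3 9 5 6) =[0, 11, 2, 9, 4, 6, 3, 7, 8, 5, 10, 1]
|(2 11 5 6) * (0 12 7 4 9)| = |(0 12 7 4 9)(2 11 5 6)| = 20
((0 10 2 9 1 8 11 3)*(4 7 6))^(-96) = (11)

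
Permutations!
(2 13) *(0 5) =(0 5)(2 13) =[5, 1, 13, 3, 4, 0, 6, 7, 8, 9, 10, 11, 12, 2]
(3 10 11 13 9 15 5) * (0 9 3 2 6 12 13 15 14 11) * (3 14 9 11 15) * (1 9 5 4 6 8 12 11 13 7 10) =(0 13 14 15 4 6 11 3 1 9 5 2 8 12 7 10) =[13, 9, 8, 1, 6, 2, 11, 10, 12, 5, 0, 3, 7, 14, 15, 4]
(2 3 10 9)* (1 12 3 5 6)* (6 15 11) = (1 12 3 10 9 2 5 15 11 6) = [0, 12, 5, 10, 4, 15, 1, 7, 8, 2, 9, 6, 3, 13, 14, 11]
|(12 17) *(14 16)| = |(12 17)(14 16)| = 2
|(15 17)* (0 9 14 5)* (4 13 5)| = |(0 9 14 4 13 5)(15 17)| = 6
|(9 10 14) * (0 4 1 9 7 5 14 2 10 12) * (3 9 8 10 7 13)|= |(0 4 1 8 10 2 7 5 14 13 3 9 12)|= 13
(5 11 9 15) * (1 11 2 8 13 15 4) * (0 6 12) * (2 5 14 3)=(0 6 12)(1 11 9 4)(2 8 13 15 14 3)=[6, 11, 8, 2, 1, 5, 12, 7, 13, 4, 10, 9, 0, 15, 3, 14]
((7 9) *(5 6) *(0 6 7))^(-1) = ((0 6 5 7 9))^(-1) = (0 9 7 5 6)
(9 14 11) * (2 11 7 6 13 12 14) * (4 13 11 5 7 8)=[0, 1, 5, 3, 13, 7, 11, 6, 4, 2, 10, 9, 14, 12, 8]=(2 5 7 6 11 9)(4 13 12 14 8)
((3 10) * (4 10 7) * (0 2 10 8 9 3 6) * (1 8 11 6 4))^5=(0 6 11 4 10 2)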